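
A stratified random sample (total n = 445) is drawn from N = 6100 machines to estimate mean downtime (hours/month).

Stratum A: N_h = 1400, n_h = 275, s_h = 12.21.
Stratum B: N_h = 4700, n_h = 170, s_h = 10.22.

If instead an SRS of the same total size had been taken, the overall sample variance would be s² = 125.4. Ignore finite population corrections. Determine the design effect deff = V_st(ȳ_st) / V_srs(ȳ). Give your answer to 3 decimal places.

deff ≈ 1.396

V̂(ȳ_st) = Σ W_h² s_h²/n_h, with W_h = N_h/N and N = 6100:
  stratum A: (1400/6100)²·12.21²/275 = 0.0285558
  stratum B: (4700/6100)²·10.22²/170 = 0.364745
V_st = 0.3933
V_srs = s²/n = 125.4/445 = 0.281798
deff = V_st / V_srs = 0.3933/0.281798 = 1.3957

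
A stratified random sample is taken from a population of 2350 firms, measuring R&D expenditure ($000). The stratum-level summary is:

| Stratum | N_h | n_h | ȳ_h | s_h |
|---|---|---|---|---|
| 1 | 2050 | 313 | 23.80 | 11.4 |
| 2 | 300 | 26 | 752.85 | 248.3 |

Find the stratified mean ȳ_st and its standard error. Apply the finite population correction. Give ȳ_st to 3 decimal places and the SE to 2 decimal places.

ȳ_st ≈ 116.870, SE ≈ 5.96

ȳ_st = Σ W_h ȳ_h = (2050·23.80 + 300·752.85)/2350 = 116.87021
V̂(ȳ_st) = Σ W_h² (1 − n_h/N_h) s_h²/n_h, with W_h = N_h/N and N = 2350:
  stratum 1: (2050/2350)²·(1 − 313/2050)·11.4²/313 = 0.267722
  stratum 2: (300/2350)²·(1 − 26/300)·248.3²/26 = 35.2952
V̂(ȳ_st) = 35.563
SE(ȳ_st) = √35.563 = 5.96347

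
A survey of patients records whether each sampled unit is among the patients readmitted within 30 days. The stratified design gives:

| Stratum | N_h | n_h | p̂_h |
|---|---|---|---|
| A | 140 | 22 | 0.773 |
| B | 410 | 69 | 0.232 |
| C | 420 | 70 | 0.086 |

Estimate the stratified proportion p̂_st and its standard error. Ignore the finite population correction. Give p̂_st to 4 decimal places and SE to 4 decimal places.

p̂_st ≈ 0.2469, SE ≈ 0.0293

N = 970; stratum weights W_h = N_h/N.
p̂_st = Σ W_h p̂_h = (140·0.773 + 410·0.232 + 420·0.086)/970 = 0.24687
V̂(p̂_st) = Σ W_h² p̂_h(1−p̂_h)/(n_h−1):
  stratum A: (140/970)²·0.773·0.227/21 = 0.00017406
  stratum B: (410/970)²·0.232·0.768/68 = 0.000468128
  stratum C: (420/970)²·0.086·0.914/69 = 0.000213575
V̂(p̂_st) = 0.000855763; SE = √V̂ = 0.0292534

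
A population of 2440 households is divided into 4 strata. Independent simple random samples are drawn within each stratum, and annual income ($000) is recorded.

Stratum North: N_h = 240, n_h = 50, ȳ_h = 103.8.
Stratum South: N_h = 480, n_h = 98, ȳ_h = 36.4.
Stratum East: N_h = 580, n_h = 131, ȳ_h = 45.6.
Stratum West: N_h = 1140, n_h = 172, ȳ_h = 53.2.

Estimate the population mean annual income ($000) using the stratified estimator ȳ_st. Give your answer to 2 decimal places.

N = Σ N_h = 2440. Stratum weights W_h = N_h/N.
ȳ_st = (240·103.8 + 480·36.4 + 580·45.6 + 1140·53.2) / 2440 = 53.0656

ȳ_st ≈ 53.07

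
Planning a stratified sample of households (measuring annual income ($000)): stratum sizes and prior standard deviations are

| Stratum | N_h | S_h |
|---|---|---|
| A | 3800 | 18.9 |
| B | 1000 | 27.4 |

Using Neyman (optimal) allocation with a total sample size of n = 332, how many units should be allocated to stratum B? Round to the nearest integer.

Neyman allocation: n_h = n · N_h S_h / Σ N_i S_i, with n = 332.
  stratum A: N_h·S_h = 3800·18.9 = 71820.00
  stratum B: N_h·S_h = 1000·27.4 = 27400.00
Σ N_h S_h = 99220.00
n for stratum B = 332·27400.00/99220.00 = 91.683 → 92

92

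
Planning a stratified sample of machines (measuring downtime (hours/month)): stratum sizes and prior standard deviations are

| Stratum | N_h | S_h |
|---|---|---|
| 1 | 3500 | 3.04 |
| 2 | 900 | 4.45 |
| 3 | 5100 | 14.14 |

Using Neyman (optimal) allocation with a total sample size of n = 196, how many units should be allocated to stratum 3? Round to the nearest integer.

Neyman allocation: n_h = n · N_h S_h / Σ N_i S_i, with n = 196.
  stratum 1: N_h·S_h = 3500·3.04 = 10640.00
  stratum 2: N_h·S_h = 900·4.45 = 4005.00
  stratum 3: N_h·S_h = 5100·14.14 = 72114.00
Σ N_h S_h = 86759.00
n for stratum 3 = 196·72114.00/86759.00 = 162.915 → 163

163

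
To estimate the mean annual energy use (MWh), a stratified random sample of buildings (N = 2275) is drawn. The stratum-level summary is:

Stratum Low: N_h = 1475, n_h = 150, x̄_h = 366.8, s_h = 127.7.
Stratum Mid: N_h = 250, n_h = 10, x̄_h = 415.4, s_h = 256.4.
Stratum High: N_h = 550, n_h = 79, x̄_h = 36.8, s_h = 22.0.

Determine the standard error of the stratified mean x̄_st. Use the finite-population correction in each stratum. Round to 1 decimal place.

SE(x̄_st) ≈ 10.8

V̂(x̄_st) = Σ W_h² (1 − n_h/N_h) s_h²/n_h, with W_h = N_h/N and N = 2275:
  stratum Low: (1475/2275)²·(1 − 150/1475)·127.7²/150 = 41.0521
  stratum Mid: (250/2275)²·(1 − 10/250)·256.4²/10 = 76.2122
  stratum High: (550/2275)²·(1 − 79/550)·22.0²/79 = 0.306647
V̂(x̄_st) = 117.571
SE(x̄_st) = √117.571 = 10.843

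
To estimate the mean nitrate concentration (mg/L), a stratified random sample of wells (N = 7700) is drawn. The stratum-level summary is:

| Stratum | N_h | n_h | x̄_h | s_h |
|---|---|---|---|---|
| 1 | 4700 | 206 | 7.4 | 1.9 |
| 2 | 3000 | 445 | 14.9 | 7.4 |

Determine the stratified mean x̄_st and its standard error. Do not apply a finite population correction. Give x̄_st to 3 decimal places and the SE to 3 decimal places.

x̄_st = Σ W_h x̄_h = (4700·7.4 + 3000·14.9)/7700 = 10.32208
V̂(x̄_st) = Σ W_h² s_h²/n_h, with W_h = N_h/N and N = 7700:
  stratum 1: (4700/7700)²·1.9²/206 = 0.00652911
  stratum 2: (3000/7700)²·7.4²/445 = 0.0186795
V̂(x̄_st) = 0.0252086
SE(x̄_st) = √0.0252086 = 0.158772

x̄_st ≈ 10.322, SE ≈ 0.159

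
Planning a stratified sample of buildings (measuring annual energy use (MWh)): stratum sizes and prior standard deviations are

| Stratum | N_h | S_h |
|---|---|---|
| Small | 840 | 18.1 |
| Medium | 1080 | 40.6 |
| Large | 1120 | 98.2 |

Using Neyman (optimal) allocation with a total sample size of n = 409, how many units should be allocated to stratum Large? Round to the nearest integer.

266

Neyman allocation: n_h = n · N_h S_h / Σ N_i S_i, with n = 409.
  stratum Small: N_h·S_h = 840·18.1 = 15204.00
  stratum Medium: N_h·S_h = 1080·40.6 = 43848.00
  stratum Large: N_h·S_h = 1120·98.2 = 109984.00
Σ N_h S_h = 169036.00
n for stratum Large = 409·109984.00/169036.00 = 266.118 → 266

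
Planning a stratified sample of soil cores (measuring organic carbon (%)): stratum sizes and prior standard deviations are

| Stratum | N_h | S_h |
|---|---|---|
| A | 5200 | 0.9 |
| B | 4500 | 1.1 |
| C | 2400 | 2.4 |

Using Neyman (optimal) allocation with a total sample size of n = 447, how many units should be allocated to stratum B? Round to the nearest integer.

Neyman allocation: n_h = n · N_h S_h / Σ N_i S_i, with n = 447.
  stratum A: N_h·S_h = 5200·0.9 = 4680.00
  stratum B: N_h·S_h = 4500·1.1 = 4950.00
  stratum C: N_h·S_h = 2400·2.4 = 5760.00
Σ N_h S_h = 15390.00
n for stratum B = 447·4950.00/15390.00 = 143.772 → 144

144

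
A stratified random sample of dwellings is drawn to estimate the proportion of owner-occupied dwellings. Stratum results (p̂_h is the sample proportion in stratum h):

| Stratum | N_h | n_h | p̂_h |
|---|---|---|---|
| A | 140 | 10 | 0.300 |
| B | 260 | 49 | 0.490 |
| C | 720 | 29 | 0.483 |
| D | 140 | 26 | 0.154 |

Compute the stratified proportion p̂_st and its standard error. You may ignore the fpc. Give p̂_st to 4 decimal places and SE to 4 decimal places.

p̂_st ≈ 0.4276, SE ≈ 0.0590

N = 1260; stratum weights W_h = N_h/N.
p̂_st = Σ W_h p̂_h = (140·0.300 + 260·0.490 + 720·0.483 + 140·0.154)/1260 = 0.42756
V̂(p̂_st) = Σ W_h² p̂_h(1−p̂_h)/(n_h−1):
  stratum A: (140/1260)²·0.300·0.700/9 = 0.000288066
  stratum B: (260/1260)²·0.490·0.510/48 = 0.000221682
  stratum C: (720/1260)²·0.483·0.517/28 = 0.00291208
  stratum D: (140/1260)²·0.154·0.846/25 = 6.43378e-05
V̂(p̂_st) = 0.00348617; SE = √V̂ = 0.0590438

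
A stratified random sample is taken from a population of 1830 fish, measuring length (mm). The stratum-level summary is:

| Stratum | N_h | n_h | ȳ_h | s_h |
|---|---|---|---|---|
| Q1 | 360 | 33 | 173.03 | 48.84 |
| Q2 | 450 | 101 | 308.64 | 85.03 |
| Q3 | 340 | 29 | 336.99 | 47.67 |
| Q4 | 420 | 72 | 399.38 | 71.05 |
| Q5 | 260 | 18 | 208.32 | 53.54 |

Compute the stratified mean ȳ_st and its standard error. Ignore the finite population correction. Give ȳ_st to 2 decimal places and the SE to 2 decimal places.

ȳ_st = Σ W_h ȳ_h = (360·173.03 + 450·308.64 + 340·336.99 + 420·399.38 + 260·208.32)/1830 = 293.80230
V̂(ȳ_st) = Σ W_h² s_h²/n_h, with W_h = N_h/N and N = 1830:
  stratum Q1: (360/1830)²·48.84²/33 = 2.79731
  stratum Q2: (450/1830)²·85.03²/101 = 4.32858
  stratum Q3: (340/1830)²·47.67²/29 = 2.70488
  stratum Q4: (420/1830)²·71.05²/72 = 3.69311
  stratum Q5: (260/1830)²·53.54²/18 = 3.21461
V̂(ȳ_st) = 16.7385
SE(ȳ_st) = √16.7385 = 4.09127

ȳ_st ≈ 293.80, SE ≈ 4.09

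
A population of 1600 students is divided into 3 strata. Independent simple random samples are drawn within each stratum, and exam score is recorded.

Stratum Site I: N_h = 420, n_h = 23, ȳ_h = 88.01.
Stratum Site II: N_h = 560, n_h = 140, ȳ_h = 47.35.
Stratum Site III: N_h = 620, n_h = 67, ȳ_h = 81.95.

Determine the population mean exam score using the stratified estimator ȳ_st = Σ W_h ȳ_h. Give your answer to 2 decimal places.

N = Σ N_h = 1600. Stratum weights W_h = N_h/N.
ȳ_st = (420·88.01 + 560·47.35 + 620·81.95) / 1600 = 71.4308

ȳ_st ≈ 71.43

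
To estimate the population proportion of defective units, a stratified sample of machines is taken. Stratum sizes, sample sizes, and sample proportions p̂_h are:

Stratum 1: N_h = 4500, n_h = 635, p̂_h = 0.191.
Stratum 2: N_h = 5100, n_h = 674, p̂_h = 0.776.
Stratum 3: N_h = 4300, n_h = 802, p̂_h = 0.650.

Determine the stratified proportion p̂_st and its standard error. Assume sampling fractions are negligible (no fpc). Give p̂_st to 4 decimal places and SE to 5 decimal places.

N = 13900; stratum weights W_h = N_h/N.
p̂_st = Σ W_h p̂_h = (4500·0.191 + 5100·0.776 + 4300·0.650)/13900 = 0.54763
V̂(p̂_st) = Σ W_h² p̂_h(1−p̂_h)/(n_h−1):
  stratum 1: (4500/13900)²·0.191·0.809/634 = 2.5544e-05
  stratum 2: (5100/13900)²·0.776·0.224/673 = 3.47701e-05
  stratum 3: (4300/13900)²·0.650·0.350/801 = 2.71804e-05
V̂(p̂_st) = 8.74944e-05; SE = √V̂ = 0.00935385

p̂_st ≈ 0.5476, SE ≈ 0.00935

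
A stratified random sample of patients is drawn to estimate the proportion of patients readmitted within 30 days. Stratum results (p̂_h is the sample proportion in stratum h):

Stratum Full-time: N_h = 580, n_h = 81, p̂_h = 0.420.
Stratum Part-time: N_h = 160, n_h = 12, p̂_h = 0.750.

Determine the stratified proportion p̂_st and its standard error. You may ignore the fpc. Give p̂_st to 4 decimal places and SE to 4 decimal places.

N = 740; stratum weights W_h = N_h/N.
p̂_st = Σ W_h p̂_h = (580·0.420 + 160·0.750)/740 = 0.49135
V̂(p̂_st) = Σ W_h² p̂_h(1−p̂_h)/(n_h−1):
  stratum Full-time: (580/740)²·0.420·0.580/80 = 0.0018706
  stratum Part-time: (160/740)²·0.750·0.250/11 = 0.000796866
V̂(p̂_st) = 0.00266746; SE = √V̂ = 0.0516475

p̂_st ≈ 0.4914, SE ≈ 0.0516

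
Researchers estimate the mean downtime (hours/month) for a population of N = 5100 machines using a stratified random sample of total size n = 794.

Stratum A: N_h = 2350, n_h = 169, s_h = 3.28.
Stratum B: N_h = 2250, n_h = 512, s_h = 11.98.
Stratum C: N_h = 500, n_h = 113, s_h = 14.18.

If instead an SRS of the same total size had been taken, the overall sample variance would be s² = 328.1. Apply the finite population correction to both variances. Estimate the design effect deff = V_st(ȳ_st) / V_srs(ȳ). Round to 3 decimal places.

deff ≈ 0.195

V̂(ȳ_st) = Σ W_h² (1 − n_h/N_h) s_h²/n_h, with W_h = N_h/N and N = 5100:
  stratum A: (2350/5100)²·(1 − 169/2350)·3.28²/169 = 0.0125442
  stratum B: (2250/5100)²·(1 − 512/2250)·11.98²/512 = 0.042144
  stratum C: (500/5100)²·(1 − 113/500)·14.18²/113 = 0.0132378
V_st = 0.067926
V_srs = (1 − 794/5100)·328.1/794 = 0.348891
deff = V_st / V_srs = 0.067926/0.348891 = 0.1947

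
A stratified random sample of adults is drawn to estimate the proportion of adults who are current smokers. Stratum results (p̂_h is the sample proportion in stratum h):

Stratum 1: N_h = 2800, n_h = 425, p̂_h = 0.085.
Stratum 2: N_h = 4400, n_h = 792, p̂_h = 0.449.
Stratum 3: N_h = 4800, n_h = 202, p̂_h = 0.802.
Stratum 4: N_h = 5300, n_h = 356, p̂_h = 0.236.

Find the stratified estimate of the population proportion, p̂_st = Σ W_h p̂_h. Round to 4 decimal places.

p̂_st ≈ 0.4228

N = 17300; stratum weights W_h = N_h/N.
p̂_st = Σ W_h p̂_h = (2800·0.085 + 4400·0.449 + 4800·0.802 + 5300·0.236)/17300 = 0.42277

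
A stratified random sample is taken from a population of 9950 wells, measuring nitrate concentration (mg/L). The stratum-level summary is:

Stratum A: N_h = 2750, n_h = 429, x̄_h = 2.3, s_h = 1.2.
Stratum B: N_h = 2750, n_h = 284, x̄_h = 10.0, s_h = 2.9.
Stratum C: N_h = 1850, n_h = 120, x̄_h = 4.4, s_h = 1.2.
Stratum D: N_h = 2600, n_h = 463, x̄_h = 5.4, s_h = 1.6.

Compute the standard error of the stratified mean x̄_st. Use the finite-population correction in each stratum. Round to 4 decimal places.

V̂(x̄_st) = Σ W_h² (1 − n_h/N_h) s_h²/n_h, with W_h = N_h/N and N = 9950:
  stratum A: (2750/9950)²·(1 − 429/2750)·1.2²/429 = 0.000216405
  stratum B: (2750/9950)²·(1 − 284/2750)·2.9²/284 = 0.00202842
  stratum C: (1850/9950)²·(1 − 120/1850)·1.2²/120 = 0.00038793
  stratum D: (2600/9950)²·(1 − 463/2600)·1.6²/463 = 0.000310306
V̂(x̄_st) = 0.00294306
SE(x̄_st) = √0.00294306 = 0.05425

SE(x̄_st) ≈ 0.0542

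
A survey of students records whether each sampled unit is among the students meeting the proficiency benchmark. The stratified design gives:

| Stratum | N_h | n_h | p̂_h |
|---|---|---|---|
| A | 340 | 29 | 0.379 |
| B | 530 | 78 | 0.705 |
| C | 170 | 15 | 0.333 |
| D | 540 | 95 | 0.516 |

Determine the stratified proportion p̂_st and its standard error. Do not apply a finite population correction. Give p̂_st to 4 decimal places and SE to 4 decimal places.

N = 1580; stratum weights W_h = N_h/N.
p̂_st = Σ W_h p̂_h = (340·0.379 + 530·0.705 + 170·0.333 + 540·0.516)/1580 = 0.53023
V̂(p̂_st) = Σ W_h² p̂_h(1−p̂_h)/(n_h−1):
  stratum A: (340/1580)²·0.379·0.621/28 = 0.000389239
  stratum B: (530/1580)²·0.705·0.295/77 = 0.000303919
  stratum C: (170/1580)²·0.333·0.667/14 = 0.000183665
  stratum D: (540/1580)²·0.516·0.484/94 = 0.000310342
V̂(p̂_st) = 0.00118716; SE = √V̂ = 0.0344553

p̂_st ≈ 0.5302, SE ≈ 0.0345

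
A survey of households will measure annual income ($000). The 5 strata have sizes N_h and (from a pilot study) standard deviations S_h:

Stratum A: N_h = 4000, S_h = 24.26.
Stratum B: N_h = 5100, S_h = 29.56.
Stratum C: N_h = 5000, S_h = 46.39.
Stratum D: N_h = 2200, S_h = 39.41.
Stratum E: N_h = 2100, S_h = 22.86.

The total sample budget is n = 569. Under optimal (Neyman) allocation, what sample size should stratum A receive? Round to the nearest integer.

Neyman allocation: n_h = n · N_h S_h / Σ N_i S_i, with n = 569.
  stratum A: N_h·S_h = 4000·24.26 = 97040.00
  stratum B: N_h·S_h = 5100·29.56 = 150756.00
  stratum C: N_h·S_h = 5000·46.39 = 231950.00
  stratum D: N_h·S_h = 2200·39.41 = 86702.00
  stratum E: N_h·S_h = 2100·22.86 = 48006.00
Σ N_h S_h = 614454.00
n for stratum A = 569·97040.00/614454.00 = 89.862 → 90

90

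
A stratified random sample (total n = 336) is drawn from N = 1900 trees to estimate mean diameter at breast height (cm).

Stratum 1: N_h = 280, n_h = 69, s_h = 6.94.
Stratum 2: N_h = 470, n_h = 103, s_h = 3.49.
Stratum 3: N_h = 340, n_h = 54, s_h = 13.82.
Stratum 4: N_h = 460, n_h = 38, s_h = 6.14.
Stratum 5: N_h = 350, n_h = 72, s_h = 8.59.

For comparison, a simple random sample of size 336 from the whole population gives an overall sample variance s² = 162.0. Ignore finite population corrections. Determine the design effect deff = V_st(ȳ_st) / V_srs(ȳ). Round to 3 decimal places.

V̂(ȳ_st) = Σ W_h² s_h²/n_h, with W_h = N_h/N and N = 1900:
  stratum 1: (280/1900)²·6.94²/69 = 0.0151593
  stratum 2: (470/1900)²·3.49²/103 = 0.00723606
  stratum 3: (340/1900)²·13.82²/54 = 0.113259
  stratum 4: (460/1900)²·6.14²/38 = 0.0581516
  stratum 5: (350/1900)²·8.59²/72 = 0.0347762
V_st = 0.228582
V_srs = s²/n = 162.0/336 = 0.482143
deff = V_st / V_srs = 0.228582/0.482143 = 0.4741

deff ≈ 0.474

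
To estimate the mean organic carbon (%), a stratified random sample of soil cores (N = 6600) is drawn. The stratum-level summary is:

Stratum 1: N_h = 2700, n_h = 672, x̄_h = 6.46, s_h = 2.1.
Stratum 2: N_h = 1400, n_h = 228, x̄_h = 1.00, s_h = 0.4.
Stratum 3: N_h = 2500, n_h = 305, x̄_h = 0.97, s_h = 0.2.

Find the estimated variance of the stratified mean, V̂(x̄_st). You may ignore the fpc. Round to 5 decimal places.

V̂(x̄_st) ≈ 0.00115

V̂(x̄_st) = Σ W_h² s_h²/n_h, with W_h = N_h/N and N = 6600:
  stratum 1: (2700/6600)²·2.1²/672 = 0.00109827
  stratum 2: (1400/6600)²·0.4²/228 = 3.15757e-05
  stratum 3: (2500/6600)²·0.2²/305 = 1.88171e-05
V̂(x̄_st) = 0.00114866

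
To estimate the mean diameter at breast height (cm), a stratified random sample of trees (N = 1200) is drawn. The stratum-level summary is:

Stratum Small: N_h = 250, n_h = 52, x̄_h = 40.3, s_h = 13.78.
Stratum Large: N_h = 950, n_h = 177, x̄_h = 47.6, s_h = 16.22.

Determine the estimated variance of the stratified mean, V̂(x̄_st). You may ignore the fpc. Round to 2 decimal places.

V̂(x̄_st) = Σ W_h² s_h²/n_h, with W_h = N_h/N and N = 1200:
  stratum Small: (250/1200)²·13.78²/52 = 0.158494
  stratum Large: (950/1200)²·16.22²/177 = 0.931565
V̂(x̄_st) = 1.09006

V̂(x̄_st) ≈ 1.09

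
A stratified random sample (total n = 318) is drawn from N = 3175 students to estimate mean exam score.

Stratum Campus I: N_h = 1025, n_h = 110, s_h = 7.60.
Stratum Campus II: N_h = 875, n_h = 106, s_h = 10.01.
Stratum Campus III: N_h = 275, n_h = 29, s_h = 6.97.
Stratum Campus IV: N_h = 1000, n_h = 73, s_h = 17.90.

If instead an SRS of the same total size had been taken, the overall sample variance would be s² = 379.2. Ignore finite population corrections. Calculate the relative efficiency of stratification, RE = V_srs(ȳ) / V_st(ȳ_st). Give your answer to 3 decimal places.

V̂(ȳ_st) = Σ W_h² s_h²/n_h, with W_h = N_h/N and N = 3175:
  stratum Campus I: (1025/3175)²·7.60²/110 = 0.0547261
  stratum Campus II: (875/3175)²·10.01²/106 = 0.0717945
  stratum Campus III: (275/3175)²·6.97²/29 = 0.0125674
  stratum Campus IV: (1000/3175)²·17.90²/73 = 0.435407
V_st = 0.574495
V_srs = s²/n = 379.2/318 = 1.19245
Relative efficiency = V_srs / V_st = 1.19245/0.574495 = 2.0757

RE ≈ 2.076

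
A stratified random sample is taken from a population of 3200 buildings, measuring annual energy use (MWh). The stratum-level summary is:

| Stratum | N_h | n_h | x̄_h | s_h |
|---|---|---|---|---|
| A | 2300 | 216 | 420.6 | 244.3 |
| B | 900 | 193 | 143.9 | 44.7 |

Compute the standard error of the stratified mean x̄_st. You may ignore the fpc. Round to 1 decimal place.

V̂(x̄_st) = Σ W_h² s_h²/n_h, with W_h = N_h/N and N = 3200:
  stratum A: (2300/3200)²·244.3²/216 = 142.741
  stratum B: (900/3200)²·44.7²/193 = 0.818922
V̂(x̄_st) = 143.56
SE(x̄_st) = √143.56 = 11.9817

SE(x̄_st) ≈ 12.0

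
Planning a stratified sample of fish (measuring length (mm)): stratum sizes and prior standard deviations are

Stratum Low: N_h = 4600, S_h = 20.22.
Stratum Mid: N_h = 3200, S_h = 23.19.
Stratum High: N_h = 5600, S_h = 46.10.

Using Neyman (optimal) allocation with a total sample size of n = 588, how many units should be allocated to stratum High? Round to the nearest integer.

Neyman allocation: n_h = n · N_h S_h / Σ N_i S_i, with n = 588.
  stratum Low: N_h·S_h = 4600·20.22 = 93012.00
  stratum Mid: N_h·S_h = 3200·23.19 = 74208.00
  stratum High: N_h·S_h = 5600·46.10 = 258160.00
Σ N_h S_h = 425380.00
n for stratum High = 588·258160.00/425380.00 = 356.853 → 357

357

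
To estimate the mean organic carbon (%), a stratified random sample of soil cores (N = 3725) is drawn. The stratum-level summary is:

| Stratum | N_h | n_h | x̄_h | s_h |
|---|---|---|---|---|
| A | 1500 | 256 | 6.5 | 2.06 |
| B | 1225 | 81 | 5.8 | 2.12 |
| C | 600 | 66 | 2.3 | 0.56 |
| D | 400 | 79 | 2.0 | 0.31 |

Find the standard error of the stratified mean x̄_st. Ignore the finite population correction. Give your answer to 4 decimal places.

SE(x̄_st) ≈ 0.0939

V̂(x̄_st) = Σ W_h² s_h²/n_h, with W_h = N_h/N and N = 3725:
  stratum A: (1500/3725)²·2.06²/256 = 0.00268797
  stratum B: (1225/3725)²·2.12²/81 = 0.00600076
  stratum C: (600/3725)²·0.56²/66 = 0.000123277
  stratum D: (400/3725)²·0.31²/79 = 1.4027e-05
V̂(x̄_st) = 0.00882604
SE(x̄_st) = √0.00882604 = 0.093947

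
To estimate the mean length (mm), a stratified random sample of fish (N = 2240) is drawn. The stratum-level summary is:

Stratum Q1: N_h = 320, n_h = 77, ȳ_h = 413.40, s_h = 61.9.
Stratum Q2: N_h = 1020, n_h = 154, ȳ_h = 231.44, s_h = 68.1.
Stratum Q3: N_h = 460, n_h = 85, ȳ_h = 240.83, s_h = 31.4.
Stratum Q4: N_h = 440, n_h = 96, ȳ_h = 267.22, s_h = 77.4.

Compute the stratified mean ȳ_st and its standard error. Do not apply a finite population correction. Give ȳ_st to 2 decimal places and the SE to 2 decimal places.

ȳ_st = Σ W_h ȳ_h = (320·413.40 + 1020·231.44 + 460·240.83 + 440·267.22)/2240 = 266.39080
V̂(ȳ_st) = Σ W_h² s_h²/n_h, with W_h = N_h/N and N = 2240:
  stratum Q1: (320/2240)²·61.9²/77 = 1.01553
  stratum Q2: (1020/2240)²·68.1²/154 = 6.24421
  stratum Q3: (460/2240)²·31.4²/85 = 0.48917
  stratum Q4: (440/2240)²·77.4²/96 = 2.4078
V̂(ȳ_st) = 10.1567
SE(ȳ_st) = √10.1567 = 3.18696

ȳ_st ≈ 266.39, SE ≈ 3.19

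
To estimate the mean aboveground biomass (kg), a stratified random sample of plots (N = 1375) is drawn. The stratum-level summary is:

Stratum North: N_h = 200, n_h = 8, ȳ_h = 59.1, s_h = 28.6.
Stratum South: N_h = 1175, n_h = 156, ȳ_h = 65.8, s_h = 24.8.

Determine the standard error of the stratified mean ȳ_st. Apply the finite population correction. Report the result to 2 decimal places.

SE(ȳ_st) ≈ 2.14

V̂(ȳ_st) = Σ W_h² (1 − n_h/N_h) s_h²/n_h, with W_h = N_h/N and N = 1375:
  stratum North: (200/1375)²·(1 − 8/200)·28.6²/8 = 2.07667
  stratum South: (1175/1375)²·(1 − 156/1175)·24.8²/156 = 2.49681
V̂(ȳ_st) = 4.57348
SE(ȳ_st) = √4.57348 = 2.13857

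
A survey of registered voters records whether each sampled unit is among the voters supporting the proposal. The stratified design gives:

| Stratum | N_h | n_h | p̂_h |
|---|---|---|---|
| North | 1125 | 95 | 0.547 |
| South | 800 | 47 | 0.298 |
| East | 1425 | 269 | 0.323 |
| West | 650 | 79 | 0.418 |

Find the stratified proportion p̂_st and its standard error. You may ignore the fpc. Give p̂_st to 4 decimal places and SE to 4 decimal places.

N = 4000; stratum weights W_h = N_h/N.
p̂_st = Σ W_h p̂_h = (1125·0.547 + 800·0.298 + 1425·0.323 + 650·0.418)/4000 = 0.39644
V̂(p̂_st) = Σ W_h² p̂_h(1−p̂_h)/(n_h−1):
  stratum North: (1125/4000)²·0.547·0.453/94 = 0.000208518
  stratum South: (800/4000)²·0.298·0.702/46 = 0.00018191
  stratum East: (1425/4000)²·0.323·0.677/268 = 0.000103554
  stratum West: (650/4000)²·0.418·0.582/78 = 8.23591e-05
V̂(p̂_st) = 0.00057634; SE = √V̂ = 0.0240071

p̂_st ≈ 0.3964, SE ≈ 0.0240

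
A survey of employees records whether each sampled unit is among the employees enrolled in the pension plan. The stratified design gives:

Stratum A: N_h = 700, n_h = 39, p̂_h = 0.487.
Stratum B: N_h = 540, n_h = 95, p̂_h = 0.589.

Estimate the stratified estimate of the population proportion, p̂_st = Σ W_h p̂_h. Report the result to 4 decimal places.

p̂_st ≈ 0.5314

N = 1240; stratum weights W_h = N_h/N.
p̂_st = Σ W_h p̂_h = (700·0.487 + 540·0.589)/1240 = 0.53142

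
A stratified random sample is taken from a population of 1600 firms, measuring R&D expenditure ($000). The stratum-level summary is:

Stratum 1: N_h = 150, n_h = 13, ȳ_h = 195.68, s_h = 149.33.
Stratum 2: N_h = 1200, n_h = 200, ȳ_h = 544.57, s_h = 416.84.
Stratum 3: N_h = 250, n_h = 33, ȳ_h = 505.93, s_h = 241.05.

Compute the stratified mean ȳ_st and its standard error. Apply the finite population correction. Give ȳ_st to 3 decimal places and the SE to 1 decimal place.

ȳ_st = Σ W_h ȳ_h = (150·195.68 + 1200·544.57 + 250·505.93)/1600 = 505.82406
V̂(ȳ_st) = Σ W_h² (1 − n_h/N_h) s_h²/n_h, with W_h = N_h/N and N = 1600:
  stratum 1: (150/1600)²·(1 − 13/150)·149.33²/13 = 13.7696
  stratum 2: (1200/1600)²·(1 − 200/1200)·416.84²/200 = 407.24
  stratum 3: (250/1600)²·(1 − 33/250)·241.05²/33 = 37.313
V̂(ȳ_st) = 458.322
SE(ȳ_st) = √458.322 = 21.4085

ȳ_st ≈ 505.824, SE ≈ 21.4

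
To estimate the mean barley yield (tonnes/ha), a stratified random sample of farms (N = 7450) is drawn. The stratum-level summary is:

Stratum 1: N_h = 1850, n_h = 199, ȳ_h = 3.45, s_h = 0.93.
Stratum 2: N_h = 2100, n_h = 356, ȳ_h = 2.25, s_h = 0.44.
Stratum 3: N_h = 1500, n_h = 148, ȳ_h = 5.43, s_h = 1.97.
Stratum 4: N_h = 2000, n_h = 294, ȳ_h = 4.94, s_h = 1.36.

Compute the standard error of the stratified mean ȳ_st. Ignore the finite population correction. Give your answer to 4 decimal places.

V̂(ȳ_st) = Σ W_h² s_h²/n_h, with W_h = N_h/N and N = 7450:
  stratum 1: (1850/7450)²·0.93²/199 = 0.000268006
  stratum 2: (2100/7450)²·0.44²/356 = 4.32097e-05
  stratum 3: (1500/7450)²·1.97²/148 = 0.00106302
  stratum 4: (2000/7450)²·1.36²/294 = 0.000453396
V̂(ȳ_st) = 0.00182763
SE(ȳ_st) = √0.00182763 = 0.0427508

SE(ȳ_st) ≈ 0.0428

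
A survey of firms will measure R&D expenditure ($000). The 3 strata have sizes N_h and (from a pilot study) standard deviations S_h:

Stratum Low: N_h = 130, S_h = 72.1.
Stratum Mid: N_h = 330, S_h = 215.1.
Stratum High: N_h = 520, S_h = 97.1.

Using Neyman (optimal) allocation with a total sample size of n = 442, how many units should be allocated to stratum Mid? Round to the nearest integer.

Neyman allocation: n_h = n · N_h S_h / Σ N_i S_i, with n = 442.
  stratum Low: N_h·S_h = 130·72.1 = 9373.00
  stratum Mid: N_h·S_h = 330·215.1 = 70983.00
  stratum High: N_h·S_h = 520·97.1 = 50492.00
Σ N_h S_h = 130848.00
n for stratum Mid = 442·70983.00/130848.00 = 239.778 → 240

240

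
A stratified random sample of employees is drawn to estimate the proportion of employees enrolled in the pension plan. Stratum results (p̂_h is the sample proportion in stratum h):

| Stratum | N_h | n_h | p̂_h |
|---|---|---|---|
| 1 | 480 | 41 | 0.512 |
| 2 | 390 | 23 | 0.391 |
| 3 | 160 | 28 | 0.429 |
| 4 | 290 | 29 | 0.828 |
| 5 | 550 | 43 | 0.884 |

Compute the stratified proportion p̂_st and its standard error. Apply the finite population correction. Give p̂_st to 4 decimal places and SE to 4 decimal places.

N = 1870; stratum weights W_h = N_h/N.
p̂_st = Σ W_h p̂_h = (480·0.512 + 390·0.391 + 160·0.429 + 290·0.828 + 550·0.884)/1870 = 0.63808
V̂(p̂_st) = Σ W_h² (1 − n_h/N_h) p̂_h(1−p̂_h)/(n_h−1):
  stratum 1: (480/1870)²·(1 − 41/480)·0.512·0.488/40 = 0.000376402
  stratum 2: (390/1870)²·(1 − 23/390)·0.391·0.609/22 = 0.000443015
  stratum 3: (160/1870)²·(1 − 28/160)·0.429·0.571/27 = 5.47949e-05
  stratum 4: (290/1870)²·(1 − 29/290)·0.828·0.172/28 = 0.000110092
  stratum 5: (550/1870)²·(1 − 43/550)·0.884·0.116/42 = 0.000194692
V̂(p̂_st) = 0.001179; SE = √V̂ = 0.0343365

p̂_st ≈ 0.6381, SE ≈ 0.0343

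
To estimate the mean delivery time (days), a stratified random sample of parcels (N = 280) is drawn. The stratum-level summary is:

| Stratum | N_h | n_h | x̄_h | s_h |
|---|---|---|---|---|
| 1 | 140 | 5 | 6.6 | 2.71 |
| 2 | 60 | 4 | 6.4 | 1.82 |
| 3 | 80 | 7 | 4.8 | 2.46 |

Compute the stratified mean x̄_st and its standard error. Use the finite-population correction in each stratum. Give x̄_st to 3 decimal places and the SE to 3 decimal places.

x̄_st ≈ 6.043, SE ≈ 0.674

x̄_st = Σ W_h x̄_h = (140·6.6 + 60·6.4 + 80·4.8)/280 = 6.04286
V̂(x̄_st) = Σ W_h² (1 − n_h/N_h) s_h²/n_h, with W_h = N_h/N and N = 280:
  stratum 1: (140/280)²·(1 − 5/140)·2.71²/5 = 0.354091
  stratum 2: (60/280)²·(1 − 4/60)·1.82²/4 = 0.03549
  stratum 3: (80/280)²·(1 − 7/80)·2.46²/7 = 0.0643975
V̂(x̄_st) = 0.453978
SE(x̄_st) = √0.453978 = 0.673779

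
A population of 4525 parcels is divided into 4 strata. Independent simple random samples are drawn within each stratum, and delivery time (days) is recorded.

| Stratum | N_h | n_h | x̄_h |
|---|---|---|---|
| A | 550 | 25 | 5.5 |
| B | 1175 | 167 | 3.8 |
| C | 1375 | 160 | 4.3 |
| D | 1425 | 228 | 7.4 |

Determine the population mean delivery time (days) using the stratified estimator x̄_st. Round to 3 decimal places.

x̄_st ≈ 5.292

N = Σ N_h = 4525. Stratum weights W_h = N_h/N.
x̄_st = (550·5.5 + 1175·3.8 + 1375·4.3 + 1425·7.4) / 4525 = 5.29227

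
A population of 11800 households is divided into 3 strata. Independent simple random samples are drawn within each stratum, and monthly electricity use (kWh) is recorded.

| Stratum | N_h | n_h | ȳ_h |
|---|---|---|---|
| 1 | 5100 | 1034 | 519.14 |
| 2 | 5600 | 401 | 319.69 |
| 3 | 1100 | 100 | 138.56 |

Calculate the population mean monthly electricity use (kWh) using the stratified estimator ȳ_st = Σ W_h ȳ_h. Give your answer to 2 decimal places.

ȳ_st ≈ 389.01

N = Σ N_h = 11800. Stratum weights W_h = N_h/N.
ȳ_st = (5100·519.14 + 5600·319.69 + 1100·138.56) / 11800 = 389.0080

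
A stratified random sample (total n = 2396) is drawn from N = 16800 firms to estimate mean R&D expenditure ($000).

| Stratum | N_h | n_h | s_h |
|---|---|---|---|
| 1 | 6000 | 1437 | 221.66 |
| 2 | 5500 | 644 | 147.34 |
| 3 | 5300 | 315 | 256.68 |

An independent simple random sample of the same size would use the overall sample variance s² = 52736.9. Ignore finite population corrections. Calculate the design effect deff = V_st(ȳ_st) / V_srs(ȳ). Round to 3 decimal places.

deff ≈ 1.308

V̂(ȳ_st) = Σ W_h² s_h²/n_h, with W_h = N_h/N and N = 16800:
  stratum 1: (6000/16800)²·221.66²/1437 = 4.36116
  stratum 2: (5500/16800)²·147.34²/644 = 3.61295
  stratum 3: (5300/16800)²·256.68²/315 = 20.8165
V_st = 28.7906
V_srs = s²/n = 52736.9/2396 = 22.0104
deff = V_st / V_srs = 28.7906/22.0104 = 1.3080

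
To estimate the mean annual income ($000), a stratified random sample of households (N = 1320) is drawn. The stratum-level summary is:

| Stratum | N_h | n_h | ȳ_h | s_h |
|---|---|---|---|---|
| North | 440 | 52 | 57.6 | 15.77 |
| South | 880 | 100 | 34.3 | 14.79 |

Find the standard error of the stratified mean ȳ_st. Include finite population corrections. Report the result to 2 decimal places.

SE(ȳ_st) ≈ 1.15

V̂(ȳ_st) = Σ W_h² (1 − n_h/N_h) s_h²/n_h, with W_h = N_h/N and N = 1320:
  stratum North: (440/1320)²·(1 − 52/440)·15.77²/52 = 0.468594
  stratum South: (880/1320)²·(1 − 100/880)·14.79²/100 = 0.861719
V̂(ȳ_st) = 1.33031
SE(ȳ_st) = √1.33031 = 1.15339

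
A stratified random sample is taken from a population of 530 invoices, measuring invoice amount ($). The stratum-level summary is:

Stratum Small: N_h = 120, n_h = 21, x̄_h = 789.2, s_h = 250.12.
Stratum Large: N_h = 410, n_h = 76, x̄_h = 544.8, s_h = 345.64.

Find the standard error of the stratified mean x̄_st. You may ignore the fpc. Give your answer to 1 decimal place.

V̂(x̄_st) = Σ W_h² s_h²/n_h, with W_h = N_h/N and N = 530:
  stratum Small: (120/530)²·250.12²/21 = 152.717
  stratum Large: (410/530)²·345.64²/76 = 940.698
V̂(x̄_st) = 1093.42
SE(x̄_st) = √1093.42 = 33.0668

SE(x̄_st) ≈ 33.1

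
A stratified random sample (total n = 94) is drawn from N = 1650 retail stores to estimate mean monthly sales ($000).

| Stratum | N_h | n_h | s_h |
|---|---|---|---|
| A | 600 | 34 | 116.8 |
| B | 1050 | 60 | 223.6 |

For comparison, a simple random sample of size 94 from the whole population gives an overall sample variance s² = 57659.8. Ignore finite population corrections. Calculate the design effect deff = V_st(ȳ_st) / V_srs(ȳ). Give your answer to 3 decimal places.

V̂(ȳ_st) = Σ W_h² s_h²/n_h, with W_h = N_h/N and N = 1650:
  stratum A: (600/1650)²·116.8²/34 = 53.0568
  stratum B: (1050/1650)²·223.6²/60 = 337.445
V_st = 390.502
V_srs = s²/n = 57659.8/94 = 613.402
deff = V_st / V_srs = 390.502/613.402 = 0.6366

deff ≈ 0.637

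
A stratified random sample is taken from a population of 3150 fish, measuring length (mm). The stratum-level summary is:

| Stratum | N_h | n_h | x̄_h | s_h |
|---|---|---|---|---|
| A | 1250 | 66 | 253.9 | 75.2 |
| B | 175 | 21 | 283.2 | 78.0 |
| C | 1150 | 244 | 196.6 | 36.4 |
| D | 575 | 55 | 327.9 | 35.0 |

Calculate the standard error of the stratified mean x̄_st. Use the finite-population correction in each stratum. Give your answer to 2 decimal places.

SE(x̄_st) ≈ 3.85

V̂(x̄_st) = Σ W_h² (1 − n_h/N_h) s_h²/n_h, with W_h = N_h/N and N = 3150:
  stratum A: (1250/3150)²·(1 − 66/1250)·75.2²/66 = 12.78
  stratum B: (175/3150)²·(1 − 21/175)·78.0²/21 = 0.786878
  stratum C: (1150/3150)²·(1 − 244/1150)·36.4²/244 = 0.570188
  stratum D: (575/3150)²·(1 − 55/575)·35.0²/55 = 0.671156
V̂(x̄_st) = 14.8083
SE(x̄_st) = √14.8083 = 3.84815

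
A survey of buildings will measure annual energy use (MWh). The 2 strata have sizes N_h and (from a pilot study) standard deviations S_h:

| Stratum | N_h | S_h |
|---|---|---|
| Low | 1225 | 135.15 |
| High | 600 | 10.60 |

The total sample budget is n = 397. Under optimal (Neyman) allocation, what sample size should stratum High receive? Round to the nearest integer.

Neyman allocation: n_h = n · N_h S_h / Σ N_i S_i, with n = 397.
  stratum Low: N_h·S_h = 1225·135.15 = 165558.75
  stratum High: N_h·S_h = 600·10.60 = 6360.00
Σ N_h S_h = 171918.75
n for stratum High = 397·6360.00/171918.75 = 14.687 → 15

15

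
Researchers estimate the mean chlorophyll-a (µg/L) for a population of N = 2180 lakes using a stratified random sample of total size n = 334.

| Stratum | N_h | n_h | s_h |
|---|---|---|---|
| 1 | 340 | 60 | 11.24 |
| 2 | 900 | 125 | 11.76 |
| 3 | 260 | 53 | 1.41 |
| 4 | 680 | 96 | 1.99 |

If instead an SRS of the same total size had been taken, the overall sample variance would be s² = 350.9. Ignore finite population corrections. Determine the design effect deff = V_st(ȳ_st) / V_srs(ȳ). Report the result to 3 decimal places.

deff ≈ 0.233

V̂(ȳ_st) = Σ W_h² s_h²/n_h, with W_h = N_h/N and N = 2180:
  stratum 1: (340/2180)²·11.24²/60 = 0.0512184
  stratum 2: (900/2180)²·11.76²/125 = 0.188572
  stratum 3: (260/2180)²·1.41²/53 = 0.000533576
  stratum 4: (680/2180)²·1.99²/96 = 0.00401365
V_st = 0.244337
V_srs = s²/n = 350.9/334 = 1.0506
deff = V_st / V_srs = 0.244337/1.0506 = 0.2326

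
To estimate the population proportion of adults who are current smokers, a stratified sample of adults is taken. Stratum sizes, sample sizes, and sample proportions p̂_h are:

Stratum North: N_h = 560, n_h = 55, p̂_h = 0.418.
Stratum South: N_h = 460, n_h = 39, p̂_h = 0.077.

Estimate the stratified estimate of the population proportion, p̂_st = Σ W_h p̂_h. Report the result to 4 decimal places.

p̂_st ≈ 0.2642

N = 1020; stratum weights W_h = N_h/N.
p̂_st = Σ W_h p̂_h = (560·0.418 + 460·0.077)/1020 = 0.26422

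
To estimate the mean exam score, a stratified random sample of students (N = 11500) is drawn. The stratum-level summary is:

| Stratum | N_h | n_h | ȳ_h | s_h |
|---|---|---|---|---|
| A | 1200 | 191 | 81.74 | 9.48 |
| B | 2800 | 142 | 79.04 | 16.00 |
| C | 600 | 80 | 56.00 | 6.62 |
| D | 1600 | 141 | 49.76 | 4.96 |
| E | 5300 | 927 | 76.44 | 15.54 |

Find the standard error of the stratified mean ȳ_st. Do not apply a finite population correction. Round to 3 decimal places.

SE(ȳ_st) ≈ 0.415

V̂(ȳ_st) = Σ W_h² s_h²/n_h, with W_h = N_h/N and N = 11500:
  stratum A: (1200/11500)²·9.48²/191 = 0.0051233
  stratum B: (2800/11500)²·16.00²/142 = 0.106874
  stratum C: (600/11500)²·6.62²/80 = 0.00149119
  stratum D: (1600/11500)²·4.96²/141 = 0.00337745
  stratum E: (5300/11500)²·15.54²/927 = 0.0553323
V̂(ȳ_st) = 0.172198
SE(ȳ_st) = √0.172198 = 0.414968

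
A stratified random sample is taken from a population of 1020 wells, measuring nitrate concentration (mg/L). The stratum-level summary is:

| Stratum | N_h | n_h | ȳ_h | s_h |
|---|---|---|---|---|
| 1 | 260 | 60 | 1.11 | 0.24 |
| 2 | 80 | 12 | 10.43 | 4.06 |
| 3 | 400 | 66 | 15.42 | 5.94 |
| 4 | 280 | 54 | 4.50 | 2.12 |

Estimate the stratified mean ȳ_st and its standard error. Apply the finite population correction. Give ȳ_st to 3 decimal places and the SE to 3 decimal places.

ȳ_st ≈ 8.383, SE ≈ 0.285

ȳ_st = Σ W_h ȳ_h = (260·1.11 + 80·10.43 + 400·15.42 + 280·4.50)/1020 = 8.38333
V̂(ȳ_st) = Σ W_h² (1 − n_h/N_h) s_h²/n_h, with W_h = N_h/N and N = 1020:
  stratum 1: (260/1020)²·(1 − 60/260)·0.24²/60 = 4.79815e-05
  stratum 2: (80/1020)²·(1 − 12/80)·4.06²/12 = 0.0071824
  stratum 3: (400/1020)²·(1 − 66/400)·5.94²/66 = 0.0686491
  stratum 4: (280/1020)²·(1 − 54/280)·2.12²/54 = 0.00506226
V̂(ȳ_st) = 0.0809418
SE(ȳ_st) = √0.0809418 = 0.284503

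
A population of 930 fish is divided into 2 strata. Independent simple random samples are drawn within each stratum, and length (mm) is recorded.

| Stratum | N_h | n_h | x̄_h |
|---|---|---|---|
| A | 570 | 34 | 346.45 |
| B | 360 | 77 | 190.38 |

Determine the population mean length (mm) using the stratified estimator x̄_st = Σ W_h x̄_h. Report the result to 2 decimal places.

N = Σ N_h = 930. Stratum weights W_h = N_h/N.
x̄_st = (570·346.45 + 360·190.38) / 930 = 286.0358

x̄_st ≈ 286.04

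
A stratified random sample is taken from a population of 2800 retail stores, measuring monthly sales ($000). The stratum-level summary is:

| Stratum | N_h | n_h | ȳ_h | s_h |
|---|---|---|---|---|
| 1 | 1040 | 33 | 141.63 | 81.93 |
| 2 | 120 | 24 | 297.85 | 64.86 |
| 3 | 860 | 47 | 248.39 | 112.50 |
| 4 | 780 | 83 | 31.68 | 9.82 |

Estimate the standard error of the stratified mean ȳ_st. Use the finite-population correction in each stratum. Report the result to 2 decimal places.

V̂(ȳ_st) = Σ W_h² (1 − n_h/N_h) s_h²/n_h, with W_h = N_h/N and N = 2800:
  stratum 1: (1040/2800)²·(1 − 33/1040)·81.93²/33 = 27.1718
  stratum 2: (120/2800)²·(1 − 24/120)·64.86²/24 = 0.25756
  stratum 3: (860/2800)²·(1 − 47/860)·112.50²/47 = 24.0149
  stratum 4: (780/2800)²·(1 − 83/780)·9.82²/83 = 0.0805668
V̂(ȳ_st) = 51.5248
SE(ȳ_st) = √51.5248 = 7.17808

SE(ȳ_st) ≈ 7.18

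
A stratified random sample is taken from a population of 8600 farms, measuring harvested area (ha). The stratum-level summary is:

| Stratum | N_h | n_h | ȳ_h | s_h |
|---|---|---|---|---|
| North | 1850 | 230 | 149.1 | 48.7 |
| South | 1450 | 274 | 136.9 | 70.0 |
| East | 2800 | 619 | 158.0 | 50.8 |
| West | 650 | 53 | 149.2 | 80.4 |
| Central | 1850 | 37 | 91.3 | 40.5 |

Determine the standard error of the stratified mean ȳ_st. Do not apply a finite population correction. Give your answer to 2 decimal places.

V̂(ȳ_st) = Σ W_h² s_h²/n_h, with W_h = N_h/N and N = 8600:
  stratum North: (1850/8600)²·48.7²/230 = 0.477174
  stratum South: (1450/8600)²·70.0²/274 = 0.508376
  stratum East: (2800/8600)²·50.8²/619 = 0.441932
  stratum West: (650/8600)²·80.4²/53 = 0.696732
  stratum Central: (1850/8600)²·40.5²/37 = 2.05142
V̂(ȳ_st) = 4.17564
SE(ȳ_st) = √4.17564 = 2.04344

SE(ȳ_st) ≈ 2.04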